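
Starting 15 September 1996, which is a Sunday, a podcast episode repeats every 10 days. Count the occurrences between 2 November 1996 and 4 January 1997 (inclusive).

Occurrences land 10·i days after 15 September 1996 for i = 0, 1, 2, …
2 November 1996 is 48 days after the start; 48 ÷ 10 = 4 remainder 8; since the remainder is 8, round up to i = 5. First occurrence in the window: #6 on 4 November 1996 (5×10 = 50 days in).
4 January 1997 is 111 days after the start; 111 ÷ 10 = 11 remainder 1. Last occurrence in the window: #12 on 3 January 1997.
Occurrences #6 through #12: 7 in total.

7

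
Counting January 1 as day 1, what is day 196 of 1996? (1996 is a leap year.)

January has 31 days (196 − 31 = 165 remain).
February has 29 days (165 − 29 = 136 remain).
March has 31 days (136 − 31 = 105 remain).
April has 30 days (105 − 30 = 75 remain).
May has 31 days (75 − 31 = 44 remain).
June has 30 days (44 − 30 = 14 remain).
14 into July → July 14.

1996-07-14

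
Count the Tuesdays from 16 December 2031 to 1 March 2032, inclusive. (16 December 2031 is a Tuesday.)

11

16 December 2031 is a Tuesday; the first Tuesday on or after it is 16 December 2031.
From 16 December 2031 to 1 March 2032: 15 + 31 + 29 + 1 = 76 days (rest of December, January, February, March).
76 ÷ 7 = 10 full weeks with remainder 6, so 10 more Tuesdays after the first → 11.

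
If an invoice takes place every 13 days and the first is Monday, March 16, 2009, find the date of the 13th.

The 13th occurrence is 12 intervals after the first: 12 × 13 = 156 days after March 16, 2009.
March has 31 days — 15 days to the end of March leaves 141.
April has 30 days (111 left).
May has 31 days (80 left).
June has 30 days (50 left).
July has 31 days (19 left).
19 days into August → August 19, 2009.

August 19, 2009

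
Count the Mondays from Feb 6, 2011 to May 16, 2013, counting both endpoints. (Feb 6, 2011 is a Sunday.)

Feb 6, 2011 is a Sunday; the first Monday on or after it is Feb 7, 2011 (1 day later).
From Feb 7, 2011 to May 16, 2013: 327 + 366 + 136 = 829 days (rest of 2011, 2012, to May 16, 2013 in 2013).
829 ÷ 7 = 118 full weeks with remainder 3, so 118 more Mondays after the first → 119.

119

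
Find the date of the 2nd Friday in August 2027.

August 13, 2027

The first Friday of August 2027 is August 6.
The 2nd Friday is 1 weeks later: 6 + 7 = 13.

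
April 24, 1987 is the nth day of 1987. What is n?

114

Days in months before April: 31 + 28 + 31 = 90.
Plus 24 days into April → day 114.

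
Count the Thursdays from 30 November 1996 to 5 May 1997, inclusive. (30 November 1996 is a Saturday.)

30 November 1996 is a Saturday; the first Thursday on or after it is 5 December 1996 (5 days later).
From 5 December 1996 to 5 May 1997: 26 + 31 + 28 + 31 + 30 + 5 = 151 days (rest of December, January, February, March, April, May).
151 ÷ 7 = 21 full weeks with remainder 4, so 21 more Thursdays after the first → 22.

22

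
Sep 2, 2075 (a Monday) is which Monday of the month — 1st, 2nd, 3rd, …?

1st

Day 2 falls in week ⌈2/7⌉ of the month.
Days 1–7 hold the 1st Monday, 8–14 the 2nd, 15–21 the 3rd, 22–28 the 4th, 29–31 the 5th.
2 is in the range for the 1st.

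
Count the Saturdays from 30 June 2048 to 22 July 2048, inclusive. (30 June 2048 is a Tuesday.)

3

30 June 2048 is a Tuesday; the first Saturday on or after it is 4 July 2048 (4 days later).
From 4 July 2048 to 22 July 2048 is 22 − 4 = 18 days.
18 ÷ 7 = 2 full weeks with remainder 4, so 2 more Saturdays after the first → 3.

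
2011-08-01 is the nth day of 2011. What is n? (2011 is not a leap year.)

213

Days in months before August: 31 + 28 + 31 + 30 + 31 + 30 + 31 = 212.
Plus 1 day into August → day 213.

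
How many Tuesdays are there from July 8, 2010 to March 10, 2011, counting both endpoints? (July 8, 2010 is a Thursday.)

35

July 8, 2010 is a Thursday; the first Tuesday on or after it is July 13, 2010 (5 days later).
From July 13, 2010 to March 10, 2011: 18 + 31 + 30 + 31 + 30 + 31 + 31 + 28 + 10 = 240 days (rest of July, August, September, October, November, December, January, February, March).
240 ÷ 7 = 34 full weeks with remainder 2, so 34 more Tuesdays after the first → 35.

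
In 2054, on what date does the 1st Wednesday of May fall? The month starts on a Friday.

6 May 2054

May 2054 begins on a Friday, so the first Wednesday is May 6 (5 days later).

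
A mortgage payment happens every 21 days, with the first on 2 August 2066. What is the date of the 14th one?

The 14th occurrence is 13 intervals after the first: 13 × 21 = 273 days after 2 August 2066.
August has 31 days — 29 days to the end of August leaves 244.
September has 30 days (214 left).
October has 31 days (183 left).
November has 30 days (153 left).
December has 31 days (122 left).
January has 31 days (91 left).
February has 28 days (63 left).
March has 31 days (32 left).
April has 30 days (2 left).
2 days into May → 2 May 2067.

2 May 2067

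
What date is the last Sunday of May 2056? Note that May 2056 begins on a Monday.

May 2056 begins on a Monday, so the first Sunday is May 7 (6 days later).
May 2056 has 31 days. Adding weeks: 7, 14, 21, 28 — the last one ≤ 31 is the 28th.

28 May 2056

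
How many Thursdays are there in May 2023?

4

May 1, 2023 is a Monday; the first Thursday on or after it is May 4, 2023 (3 days later).
From May 4, 2023 to May 31, 2023 is 31 − 4 = 27 days.
27 ÷ 7 = 3 full weeks with remainder 6, so 3 more Thursdays after the first → 4.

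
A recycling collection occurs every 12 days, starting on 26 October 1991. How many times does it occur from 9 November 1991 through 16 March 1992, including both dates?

10

Occurrences land 12·i days after 26 October 1991 for i = 0, 1, 2, …
9 November 1991 is 14 days after the start; 14 ÷ 12 = 1 remainder 2; since the remainder is 2, round up to i = 2. First occurrence in the window: #3 on 19 November 1991 (2×12 = 24 days in).
16 March 1992 is 142 days after the start; 142 ÷ 12 = 11 remainder 10. Last occurrence in the window: #12 on 6 March 1992.
Occurrences #3 through #12: 10 in total.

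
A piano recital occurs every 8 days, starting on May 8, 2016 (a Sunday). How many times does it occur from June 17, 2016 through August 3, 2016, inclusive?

Occurrences land 8·i days after May 8, 2016 for i = 0, 1, 2, …
June 17, 2016 is 40 days after the start; 40 ÷ 8 = 5 remainder 0. First occurrence in the window: #6 on June 17, 2016 (5×8 = 40 days in).
August 3, 2016 is 87 days after the start; 87 ÷ 8 = 10 remainder 7. Last occurrence in the window: #11 on July 27, 2016.
Occurrences #6 through #11: 6 in total.

6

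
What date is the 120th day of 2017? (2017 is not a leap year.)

January has 31 days (120 − 31 = 89 remain).
February has 28 days (89 − 28 = 61 remain).
March has 31 days (61 − 31 = 30 remain).
30 into April → April 30.

2017-04-30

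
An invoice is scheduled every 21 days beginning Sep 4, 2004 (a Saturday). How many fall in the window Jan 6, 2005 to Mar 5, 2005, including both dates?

3

Occurrences land 21·i days after Sep 4, 2004 for i = 0, 1, 2, …
Jan 6, 2005 is 124 days after the start; 124 ÷ 21 = 5 remainder 19; since the remainder is 19, round up to i = 6. First occurrence in the window: #7 on Jan 8, 2005 (6×21 = 126 days in).
Mar 5, 2005 is 182 days after the start; 182 ÷ 21 = 8 remainder 14. Last occurrence in the window: #9 on Feb 19, 2005.
Occurrences #7 through #9: 3 in total.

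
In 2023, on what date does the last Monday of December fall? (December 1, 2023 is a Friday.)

December 2023 begins on a Friday, so the first Monday is December 4 (3 days later).
December 2023 has 31 days. Adding weeks: 4, 11, 18, 25 — the last one ≤ 31 is the 25th.

December 25, 2023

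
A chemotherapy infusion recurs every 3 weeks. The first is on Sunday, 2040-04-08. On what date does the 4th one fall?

The 4th occurrence is 3 intervals after the first: 3 × 21 = 63 days after 2040-04-08.
April has 30 days — 22 days to the end of April leaves 41.
May has 31 days (10 left).
10 days into June → 2040-06-10.

2040-06-10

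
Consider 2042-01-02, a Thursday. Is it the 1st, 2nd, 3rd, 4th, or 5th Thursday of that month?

Day 2 falls in week ⌈2/7⌉ of the month.
Days 1–7 hold the 1st Thursday, 8–14 the 2nd, 15–21 the 3rd, 22–28 the 4th, 29–31 the 5th.
2 is in the range for the 1st.

1st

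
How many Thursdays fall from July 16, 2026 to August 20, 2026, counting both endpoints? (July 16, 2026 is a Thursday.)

6

July 16, 2026 is a Thursday; the first Thursday on or after it is July 16, 2026.
From July 16, 2026 to August 20, 2026: 15 + 20 = 35 days (rest of July, August).
35 ÷ 7 = 5 full weeks with remainder 0, so 5 more Thursdays after the first → 6.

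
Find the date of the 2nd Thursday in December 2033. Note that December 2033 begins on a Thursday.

2033-12-08

December 2033 begins on a Thursday, so the first Thursday is December 1.
The 2nd Thursday is 1 weeks later: 1 + 7 = 8.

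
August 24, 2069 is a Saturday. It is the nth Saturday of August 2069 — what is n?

4th

Day 24 falls in week ⌈24/7⌉ of the month.
Days 1–7 hold the 1st Saturday, 8–14 the 2nd, 15–21 the 3rd, 22–28 the 4th, 29–31 the 5th.
24 is in the range for the 4th.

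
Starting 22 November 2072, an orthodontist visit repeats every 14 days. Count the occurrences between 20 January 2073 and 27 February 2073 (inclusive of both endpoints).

2

Occurrences land 14·i days after 22 November 2072 for i = 0, 1, 2, …
20 January 2073 is 59 days after the start; 59 ÷ 14 = 4 remainder 3; since the remainder is 3, round up to i = 5. First occurrence in the window: #6 on 31 January 2073 (5×14 = 70 days in).
27 February 2073 is 97 days after the start; 97 ÷ 14 = 6 remainder 13. Last occurrence in the window: #7 on 14 February 2073.
Occurrences #6 through #7: 2 in total.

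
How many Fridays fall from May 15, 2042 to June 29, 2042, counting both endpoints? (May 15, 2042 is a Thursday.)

May 15, 2042 is a Thursday; the first Friday on or after it is May 16, 2042 (1 day later).
From May 16, 2042 to June 29, 2042: 15 + 29 = 44 days (rest of May, June).
44 ÷ 7 = 6 full weeks with remainder 2, so 6 more Fridays after the first → 7.

7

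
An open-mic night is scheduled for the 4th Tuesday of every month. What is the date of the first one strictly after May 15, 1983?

May 24, 1983

May 1983 starts on a Sunday; its first Tuesday is the 3rd, so the 4th Tuesday is the 24th — May 24, 1983.
May 24, 1983 is after May 15, 1983, so that is the next one.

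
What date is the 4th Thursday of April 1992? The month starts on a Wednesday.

April 23, 1992

April 1992 begins on a Wednesday, so the first Thursday is April 2 (1 day later).
The 4th Thursday is 3 weeks later: 2 + 21 = 23.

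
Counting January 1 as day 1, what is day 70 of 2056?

January has 31 days (70 − 31 = 39 remain).
February has 29 days (39 − 29 = 10 remain).
10 into March → March 10.

March 10, 2056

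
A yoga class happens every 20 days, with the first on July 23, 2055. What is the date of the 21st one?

The 21st occurrence is 20 intervals after the first: 20 × 20 = 400 days after July 23, 2055.
July has 31 days — 8 days to the end of July leaves 392.
August has 31 days (361 left).
September has 30 days (331 left).
October has 31 days (300 left).
November has 30 days (270 left).
December has 31 days (239 left).
January has 31 days (208 left).
February has 29 days (179 left).
March has 31 days (148 left).
April has 30 days (118 left).
May has 31 days (87 left).
June has 30 days (57 left).
July has 31 days (26 left).
26 days into August → August 26, 2056.

August 26, 2056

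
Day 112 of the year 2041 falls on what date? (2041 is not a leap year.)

Jan has 31 days (112 − 31 = 81 remain).
Feb has 28 days (81 − 28 = 53 remain).
Mar has 31 days (53 − 31 = 22 remain).
22 into Apr → Apr 22.

Apr 22, 2041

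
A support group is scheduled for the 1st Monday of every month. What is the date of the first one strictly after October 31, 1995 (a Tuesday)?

November 6, 1995

October 1995 starts on a Sunday, so its 1st Monday is October 2, 1995 (1 day in).
That is not after October 31, 1995, so look at November 1995.
November 1995 starts on a Wednesday, so its 1st Monday is November 6, 1995 (5 days in).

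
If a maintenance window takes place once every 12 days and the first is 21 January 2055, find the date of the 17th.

1 August 2055

The 17th occurrence is 16 intervals after the first: 16 × 12 = 192 days after 21 January 2055.
January has 31 days — 10 days to the end of January leaves 182.
February has 28 days (154 left).
March has 31 days (123 left).
April has 30 days (93 left).
May has 31 days (62 left).
June has 30 days (32 left).
July has 31 days (1 left).
1 day into August → 1 August 2055.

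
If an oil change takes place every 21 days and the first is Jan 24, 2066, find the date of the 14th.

The 14th occurrence is 13 intervals after the first: 13 × 21 = 273 days after Jan 24, 2066.
Jan has 31 days — 7 days to the end of Jan leaves 266.
Feb has 28 days (238 left).
Mar has 31 days (207 left).
Apr has 30 days (177 left).
May has 31 days (146 left).
Jun has 30 days (116 left).
Jul has 31 days (85 left).
Aug has 31 days (54 left).
Sep has 30 days (24 left).
24 days into Oct → Oct 24, 2066.

Oct 24, 2066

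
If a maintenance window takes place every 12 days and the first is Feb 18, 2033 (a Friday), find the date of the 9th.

May 25, 2033

The 9th occurrence is 8 intervals after the first: 8 × 12 = 96 days after Feb 18, 2033.
Feb has 28 days — 10 days to the end of Feb leaves 86.
Mar has 31 days (55 left).
Apr has 30 days (25 left).
25 days into May → May 25, 2033.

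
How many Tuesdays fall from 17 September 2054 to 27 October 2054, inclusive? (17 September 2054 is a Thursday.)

17 September 2054 is a Thursday; the first Tuesday on or after it is 22 September 2054 (5 days later).
From 22 September 2054 to 27 October 2054: 8 + 27 = 35 days (rest of September, October).
35 ÷ 7 = 5 full weeks with remainder 0, so 5 more Tuesdays after the first → 6.

6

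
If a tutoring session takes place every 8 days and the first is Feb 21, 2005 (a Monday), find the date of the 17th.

Jun 29, 2005

The 17th occurrence is 16 intervals after the first: 16 × 8 = 128 days after Feb 21, 2005.
Feb has 28 days — 7 days to the end of Feb leaves 121.
Mar has 31 days (90 left).
Apr has 30 days (60 left).
May has 31 days (29 left).
29 days into Jun → Jun 29, 2005.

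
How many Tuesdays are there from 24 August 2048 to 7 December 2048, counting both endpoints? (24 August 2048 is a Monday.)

15

24 August 2048 is a Monday; the first Tuesday on or after it is 25 August 2048 (1 day later).
From 25 August 2048 to 7 December 2048: 6 + 30 + 31 + 30 + 7 = 104 days (rest of August, September, October, November, December).
104 ÷ 7 = 14 full weeks with remainder 6, so 14 more Tuesdays after the first → 15.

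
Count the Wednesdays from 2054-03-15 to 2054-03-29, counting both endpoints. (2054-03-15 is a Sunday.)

2054-03-15 is a Sunday; the first Wednesday on or after it is 2054-03-18 (3 days later).
From 2054-03-18 to 2054-03-29 is 29 − 18 = 11 days.
11 ÷ 7 = 1 full weeks with remainder 4, so 1 more Wednesdays after the first → 2.

2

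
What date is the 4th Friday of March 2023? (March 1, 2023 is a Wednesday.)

March 24, 2023

March 2023 begins on a Wednesday, so the first Friday is March 3 (2 days later).
The 4th Friday is 3 weeks later: 3 + 21 = 24.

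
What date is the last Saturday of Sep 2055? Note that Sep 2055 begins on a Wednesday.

Sep 25, 2055

Sep 2055 begins on a Wednesday, so the first Saturday is Sep 4 (3 days later).
Sep 2055 has 30 days. Adding weeks: 4, 11, 18, 25 — the last one ≤ 30 is the 25th.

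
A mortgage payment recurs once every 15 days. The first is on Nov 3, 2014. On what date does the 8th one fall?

The 8th occurrence is 7 intervals after the first: 7 × 15 = 105 days after Nov 3, 2014.
Nov has 30 days — 27 days to the end of Nov leaves 78.
Dec has 31 days (47 left).
Jan has 31 days (16 left).
16 days into Feb → Feb 16, 2015.

Feb 16, 2015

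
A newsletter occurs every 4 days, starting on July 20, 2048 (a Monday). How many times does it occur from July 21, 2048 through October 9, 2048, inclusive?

20

Occurrences land 4·i days after July 20, 2048 for i = 0, 1, 2, …
July 21, 2048 is 1 day after the start; 1 ÷ 4 = 0 remainder 1; since the remainder is 1, round up to i = 1. First occurrence in the window: #2 on July 24, 2048 (1×4 = 4 days in).
October 9, 2048 is 81 days after the start; 81 ÷ 4 = 20 remainder 1. Last occurrence in the window: #21 on October 8, 2048.
Occurrences #2 through #21: 20 in total.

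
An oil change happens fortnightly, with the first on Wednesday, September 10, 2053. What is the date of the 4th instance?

October 22, 2053

The 4th occurrence is 3 intervals after the first: 3 × 14 = 42 days after September 10, 2053.
September has 30 days — 20 days to the end of September leaves 22.
22 days into October → October 22, 2053.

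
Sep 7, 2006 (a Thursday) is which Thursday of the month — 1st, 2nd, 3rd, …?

1st

Day 7 falls in week ⌈7/7⌉ of the month.
Days 1–7 hold the 1st Thursday, 8–14 the 2nd, 15–21 the 3rd, 22–28 the 4th, 29–31 the 5th.
7 is in the range for the 1st.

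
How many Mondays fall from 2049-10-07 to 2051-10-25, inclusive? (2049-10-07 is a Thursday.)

2049-10-07 is a Thursday; the first Monday on or after it is 2049-10-11 (4 days later).
From 2049-10-11 to 2051-10-25: 81 + 365 + 298 = 744 days (rest of 2049, 2050, to 2051-10-25 in 2051).
744 ÷ 7 = 106 full weeks with remainder 2, so 106 more Mondays after the first → 107.

107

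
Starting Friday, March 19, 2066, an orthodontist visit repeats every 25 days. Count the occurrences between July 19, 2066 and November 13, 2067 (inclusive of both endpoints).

20

Occurrences land 25·i days after March 19, 2066 for i = 0, 1, 2, …
July 19, 2066 is 122 days after the start; 122 ÷ 25 = 4 remainder 22; since the remainder is 22, round up to i = 5. First occurrence in the window: #6 on July 22, 2066 (5×25 = 125 days in).
November 13, 2067 is 604 days after the start; 604 ÷ 25 = 24 remainder 4. Last occurrence in the window: #25 on November 9, 2067.
Occurrences #6 through #25: 20 in total.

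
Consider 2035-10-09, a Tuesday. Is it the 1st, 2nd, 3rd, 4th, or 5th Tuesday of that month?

2nd

Day 9 falls in week ⌈9/7⌉ of the month.
Days 1–7 hold the 1st Tuesday, 8–14 the 2nd, 15–21 the 3rd, 22–28 the 4th, 29–31 the 5th.
9 is in the range for the 2nd.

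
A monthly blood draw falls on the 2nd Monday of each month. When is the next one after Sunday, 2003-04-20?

2003-05-12

April 2003 starts on a Tuesday; its first Monday is the 7th, so the 2nd Monday is the 14th — 2003-04-14.
That is not after 2003-04-20, so look at May 2003.
May 2003 starts on a Thursday; its first Monday is the 5th, so the 2nd Monday is the 12th — 2003-05-12.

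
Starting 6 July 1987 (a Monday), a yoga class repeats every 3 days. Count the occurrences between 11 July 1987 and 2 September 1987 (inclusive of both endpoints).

18

Occurrences land 3·i days after 6 July 1987 for i = 0, 1, 2, …
11 July 1987 is 5 days after the start; 5 ÷ 3 = 1 remainder 2; since the remainder is 2, round up to i = 2. First occurrence in the window: #3 on 12 July 1987 (2×3 = 6 days in).
2 September 1987 is 58 days after the start; 58 ÷ 3 = 19 remainder 1. Last occurrence in the window: #20 on 1 September 1987.
Occurrences #3 through #20: 18 in total.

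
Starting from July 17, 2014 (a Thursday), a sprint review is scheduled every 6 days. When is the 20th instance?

The 20th occurrence is 19 intervals after the first: 19 × 6 = 114 days after July 17, 2014.
July has 31 days — 14 days to the end of July leaves 100.
August has 31 days (69 left).
September has 30 days (39 left).
October has 31 days (8 left).
8 days into November → November 8, 2014.

November 8, 2014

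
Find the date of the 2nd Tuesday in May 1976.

11 May 1976

May 1976 begins on a Saturday, so the first Tuesday is May 4 (3 days later).
The 2nd Tuesday is 1 weeks later: 4 + 7 = 11.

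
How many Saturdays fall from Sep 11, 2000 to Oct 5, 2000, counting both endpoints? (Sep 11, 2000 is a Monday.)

Sep 11, 2000 is a Monday; the first Saturday on or after it is Sep 16, 2000 (5 days later).
From Sep 16, 2000 to Oct 5, 2000: 14 + 5 = 19 days (rest of Sep, Oct).
19 ÷ 7 = 2 full weeks with remainder 5, so 2 more Saturdays after the first → 3.

3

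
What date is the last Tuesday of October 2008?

The first Tuesday of October 2008 is October 7.
October 2008 has 31 days. Adding weeks: 7, 14, 21, 28 — the last one ≤ 31 is the 28th.

28 October 2008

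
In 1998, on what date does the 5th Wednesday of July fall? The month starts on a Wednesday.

1998-07-29

July 1998 begins on a Wednesday, so the first Wednesday is July 1.
The 5th Wednesday is 4 weeks later: 1 + 28 = 29.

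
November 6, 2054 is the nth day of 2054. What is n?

Days in months before November: 31 + 28 + 31 + 30 + 31 + 30 + 31 + 31 + 30 + 31 = 304.
Plus 6 days into November → day 310.

310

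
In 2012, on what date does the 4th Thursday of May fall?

24 May 2012

The first Thursday of May 2012 is May 3.
The 4th Thursday is 3 weeks later: 3 + 21 = 24.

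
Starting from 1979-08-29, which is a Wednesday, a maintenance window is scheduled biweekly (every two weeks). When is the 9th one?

The 9th occurrence is 8 intervals after the first: 8 × 14 = 112 days after 1979-08-29.
August has 31 days — 2 days to the end of August leaves 110.
September has 30 days (80 left).
October has 31 days (49 left).
November has 30 days (19 left).
19 days into December → 1979-12-19.

1979-12-19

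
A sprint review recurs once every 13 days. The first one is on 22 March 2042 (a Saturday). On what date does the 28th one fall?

The 28th occurrence is 27 intervals after the first: 27 × 13 = 351 days after 22 March 2042.
March has 31 days — 9 days to the end of March leaves 342.
April has 30 days (312 left).
May has 31 days (281 left).
June has 30 days (251 left).
July has 31 days (220 left).
August has 31 days (189 left).
September has 30 days (159 left).
October has 31 days (128 left).
November has 30 days (98 left).
December has 31 days (67 left).
January has 31 days (36 left).
February has 28 days (8 left).
8 days into March → 8 March 2043.

8 March 2043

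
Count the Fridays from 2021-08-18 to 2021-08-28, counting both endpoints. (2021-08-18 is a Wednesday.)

2

2021-08-18 is a Wednesday; the first Friday on or after it is 2021-08-20 (2 days later).
From 2021-08-20 to 2021-08-28 is 28 − 20 = 8 days.
8 ÷ 7 = 1 full weeks with remainder 1, so 1 more Fridays after the first → 2.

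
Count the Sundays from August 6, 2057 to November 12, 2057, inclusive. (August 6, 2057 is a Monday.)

August 6, 2057 is a Monday; the first Sunday on or after it is August 12, 2057 (6 days later).
From August 12, 2057 to November 12, 2057: 19 + 30 + 31 + 12 = 92 days (rest of August, September, October, November).
92 ÷ 7 = 13 full weeks with remainder 1, so 13 more Sundays after the first → 14.

14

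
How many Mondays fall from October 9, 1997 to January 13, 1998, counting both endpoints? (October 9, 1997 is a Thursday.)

14

October 9, 1997 is a Thursday; the first Monday on or after it is October 13, 1997 (4 days later).
From October 13, 1997 to January 13, 1998: 18 + 30 + 31 + 13 = 92 days (rest of October, November, December, January).
92 ÷ 7 = 13 full weeks with remainder 1, so 13 more Mondays after the first → 14.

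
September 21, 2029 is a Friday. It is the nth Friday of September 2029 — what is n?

Day 21 falls in week ⌈21/7⌉ of the month.
Days 1–7 hold the 1st Friday, 8–14 the 2nd, 15–21 the 3rd, 22–28 the 4th, 29–31 the 5th.
21 is in the range for the 3rd.

3rd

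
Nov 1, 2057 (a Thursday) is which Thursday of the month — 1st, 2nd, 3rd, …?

Day 1 falls in week ⌈1/7⌉ of the month.
Days 1–7 hold the 1st Thursday, 8–14 the 2nd, 15–21 the 3rd, 22–28 the 4th, 29–31 the 5th.
1 is in the range for the 1st.

1st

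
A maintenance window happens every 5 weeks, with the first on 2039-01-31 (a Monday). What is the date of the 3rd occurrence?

The 3rd occurrence is 2 intervals after the first: 2 × 35 = 70 days after 2039-01-31.
January has 31 days — 0 days to the end of January leaves 70.
February has 28 days (42 left).
March has 31 days (11 left).
11 days into April → 2039-04-11.

2039-04-11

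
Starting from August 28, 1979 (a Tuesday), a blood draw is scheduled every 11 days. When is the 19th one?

The 19th occurrence is 18 intervals after the first: 18 × 11 = 198 days after August 28, 1979.
August has 31 days — 3 days to the end of August leaves 195.
September has 30 days (165 left).
October has 31 days (134 left).
November has 30 days (104 left).
December has 31 days (73 left).
January has 31 days (42 left).
February has 29 days (13 left).
13 days into March → March 13, 1980.

March 13, 1980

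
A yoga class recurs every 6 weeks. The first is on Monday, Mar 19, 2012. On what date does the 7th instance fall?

Nov 26, 2012

The 7th occurrence is 6 intervals after the first: 6 × 42 = 252 days after Mar 19, 2012.
Mar has 31 days — 12 days to the end of Mar leaves 240.
Apr has 30 days (210 left).
May has 31 days (179 left).
Jun has 30 days (149 left).
Jul has 31 days (118 left).
Aug has 31 days (87 left).
Sep has 30 days (57 left).
Oct has 31 days (26 left).
26 days into Nov → Nov 26, 2012.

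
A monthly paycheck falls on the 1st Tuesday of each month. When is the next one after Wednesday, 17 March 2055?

6 April 2055

March 2055 starts on a Monday, so its 1st Tuesday is 2 March 2055 (1 day in).
That is not after 17 March 2055, so look at April 2055.
April 2055 starts on a Thursday, so its 1st Tuesday is 6 April 2055 (5 days in).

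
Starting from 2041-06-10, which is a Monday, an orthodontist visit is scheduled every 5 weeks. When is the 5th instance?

The 5th occurrence is 4 intervals after the first: 4 × 35 = 140 days after 2041-06-10.
June has 30 days — 20 days to the end of June leaves 120.
July has 31 days (89 left).
August has 31 days (58 left).
September has 30 days (28 left).
28 days into October → 2041-10-28.

2041-10-28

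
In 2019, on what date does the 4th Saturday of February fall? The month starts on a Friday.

2019-02-23

February 2019 begins on a Friday, so the first Saturday is February 2 (1 day later).
The 4th Saturday is 3 weeks later: 2 + 21 = 23.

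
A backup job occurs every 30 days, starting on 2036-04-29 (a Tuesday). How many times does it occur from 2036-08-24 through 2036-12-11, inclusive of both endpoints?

4

Occurrences land 30·i days after 2036-04-29 for i = 0, 1, 2, …
2036-08-24 is 117 days after the start; 117 ÷ 30 = 3 remainder 27; since the remainder is 27, round up to i = 4. First occurrence in the window: #5 on 2036-08-27 (4×30 = 120 days in).
2036-12-11 is 226 days after the start; 226 ÷ 30 = 7 remainder 16. Last occurrence in the window: #8 on 2036-11-25.
Occurrences #5 through #8: 4 in total.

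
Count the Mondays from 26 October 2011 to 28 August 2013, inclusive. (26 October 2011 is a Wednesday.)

26 October 2011 is a Wednesday; the first Monday on or after it is 31 October 2011 (5 days later).
From 31 October 2011 to 28 August 2013: 61 + 366 + 240 = 667 days (rest of 2011, 2012, to 28 August 2013 in 2013).
667 ÷ 7 = 95 full weeks with remainder 2, so 95 more Mondays after the first → 96.

96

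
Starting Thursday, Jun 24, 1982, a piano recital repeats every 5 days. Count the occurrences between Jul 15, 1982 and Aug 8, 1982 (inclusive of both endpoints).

5

Occurrences land 5·i days after Jun 24, 1982 for i = 0, 1, 2, …
Jul 15, 1982 is 21 days after the start; 21 ÷ 5 = 4 remainder 1; since the remainder is 1, round up to i = 5. First occurrence in the window: #6 on Jul 19, 1982 (5×5 = 25 days in).
Aug 8, 1982 is 45 days after the start; 45 ÷ 5 = 9 remainder 0. Last occurrence in the window: #10 on Aug 8, 1982.
Occurrences #6 through #10: 5 in total.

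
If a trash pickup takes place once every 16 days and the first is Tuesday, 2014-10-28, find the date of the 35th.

2016-04-24

The 35th occurrence is 34 intervals after the first: 34 × 16 = 544 days after 2014-10-28.
October has 31 days — 3 days to the end of October leaves 541.
From end of October to end of 2014 is 61 days (480 left).
2015 has 365 days (115 left).
January has 31 days (84 left).
February has 29 days (55 left).
March has 31 days (24 left).
24 days into April → 2016-04-24.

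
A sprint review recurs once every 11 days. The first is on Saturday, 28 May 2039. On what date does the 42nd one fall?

The 42nd occurrence is 41 intervals after the first: 41 × 11 = 451 days after 28 May 2039.
May has 31 days — 3 days to the end of May leaves 448.
From end of May to end of 2039 is 214 days (234 left).
January has 31 days (203 left).
February has 29 days (174 left).
March has 31 days (143 left).
April has 30 days (113 left).
May has 31 days (82 left).
June has 30 days (52 left).
July has 31 days (21 left).
21 days into August → 21 August 2040.

21 August 2040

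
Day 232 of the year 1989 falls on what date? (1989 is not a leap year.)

20 August 1989

January has 31 days (232 − 31 = 201 remain).
February has 28 days (201 − 28 = 173 remain).
March has 31 days (173 − 31 = 142 remain).
April has 30 days (142 − 30 = 112 remain).
May has 31 days (112 − 31 = 81 remain).
June has 30 days (81 − 30 = 51 remain).
July has 31 days (51 − 31 = 20 remain).
20 into August → August 20.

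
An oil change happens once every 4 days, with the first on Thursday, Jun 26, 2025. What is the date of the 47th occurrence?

The 47th occurrence is 46 intervals after the first: 46 × 4 = 184 days after Jun 26, 2025.
Jun has 30 days — 4 days to the end of Jun leaves 180.
Jul has 31 days (149 left).
Aug has 31 days (118 left).
Sep has 30 days (88 left).
Oct has 31 days (57 left).
Nov has 30 days (27 left).
27 days into Dec → Dec 27, 2025.

Dec 27, 2025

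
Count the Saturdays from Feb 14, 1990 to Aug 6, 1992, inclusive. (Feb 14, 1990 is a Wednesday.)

Feb 14, 1990 is a Wednesday; the first Saturday on or after it is Feb 17, 1990 (3 days later).
From Feb 17, 1990 to Aug 6, 1992: 317 + 365 + 219 = 901 days (rest of 1990, 1991, to Aug 6, 1992 in 1992).
901 ÷ 7 = 128 full weeks with remainder 5, so 128 more Saturdays after the first → 129.

129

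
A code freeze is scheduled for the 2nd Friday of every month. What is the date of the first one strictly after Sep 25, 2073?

Sep 2073 starts on a Friday; its first Friday is the 1st, so the 2nd Friday is the 8th — Sep 8, 2073.
That is not after Sep 25, 2073, so look at Oct 2073.
Oct 2073 starts on a Sunday; its first Friday is the 6th, so the 2nd Friday is the 13th — Oct 13, 2073.

Oct 13, 2073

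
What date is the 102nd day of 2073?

January has 31 days (102 − 31 = 71 remain).
February has 28 days (71 − 28 = 43 remain).
March has 31 days (43 − 31 = 12 remain).
12 into April → April 12.

April 12, 2073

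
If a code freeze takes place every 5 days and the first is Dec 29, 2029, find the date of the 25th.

Apr 28, 2030

The 25th occurrence is 24 intervals after the first: 24 × 5 = 120 days after Dec 29, 2029.
Dec has 31 days — 2 days to the end of Dec leaves 118.
Jan has 31 days (87 left).
Feb has 28 days (59 left).
Mar has 31 days (28 left).
28 days into Apr → Apr 28, 2030.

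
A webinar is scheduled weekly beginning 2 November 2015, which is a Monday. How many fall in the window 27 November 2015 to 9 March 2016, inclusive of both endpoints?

Occurrences land 7·i days after 2 November 2015 for i = 0, 1, 2, …
27 November 2015 is 25 days after the start; 25 ÷ 7 = 3 remainder 4; since the remainder is 4, round up to i = 4. First occurrence in the window: #5 on 30 November 2015 (4×7 = 28 days in).
9 March 2016 is 128 days after the start; 128 ÷ 7 = 18 remainder 2. Last occurrence in the window: #19 on 7 March 2016.
Occurrences #5 through #19: 15 in total.

15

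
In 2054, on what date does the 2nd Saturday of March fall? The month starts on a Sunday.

March 2054 begins on a Sunday, so the first Saturday is March 7 (6 days later).
The 2nd Saturday is 1 weeks later: 7 + 7 = 14.

March 14, 2054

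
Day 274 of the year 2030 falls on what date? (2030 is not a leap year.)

Jan has 31 days (274 − 31 = 243 remain).
Feb has 28 days (243 − 28 = 215 remain).
Mar has 31 days (215 − 31 = 184 remain).
Apr has 30 days (184 − 30 = 154 remain).
May has 31 days (154 − 31 = 123 remain).
Jun has 30 days (123 − 30 = 93 remain).
Jul has 31 days (93 − 31 = 62 remain).
Aug has 31 days (62 − 31 = 31 remain).
Sep has 30 days (31 − 30 = 1 remain).
1 into Oct → Oct 1.

Oct 1, 2030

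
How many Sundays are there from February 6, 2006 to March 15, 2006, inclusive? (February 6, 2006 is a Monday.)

February 6, 2006 is a Monday; the first Sunday on or after it is February 12, 2006 (6 days later).
From February 12, 2006 to March 15, 2006: 16 + 15 = 31 days (rest of February, March).
31 ÷ 7 = 4 full weeks with remainder 3, so 4 more Sundays after the first → 5.

5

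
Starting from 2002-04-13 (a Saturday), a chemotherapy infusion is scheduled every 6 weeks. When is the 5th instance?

2002-09-28

The 5th occurrence is 4 intervals after the first: 4 × 42 = 168 days after 2002-04-13.
April has 30 days — 17 days to the end of April leaves 151.
May has 31 days (120 left).
June has 30 days (90 left).
July has 31 days (59 left).
August has 31 days (28 left).
28 days into September → 2002-09-28.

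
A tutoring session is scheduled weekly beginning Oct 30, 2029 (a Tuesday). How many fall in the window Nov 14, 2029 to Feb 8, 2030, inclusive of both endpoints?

12

Occurrences land 7·i days after Oct 30, 2029 for i = 0, 1, 2, …
Nov 14, 2029 is 15 days after the start; 15 ÷ 7 = 2 remainder 1; since the remainder is 1, round up to i = 3. First occurrence in the window: #4 on Nov 20, 2029 (3×7 = 21 days in).
Feb 8, 2030 is 101 days after the start; 101 ÷ 7 = 14 remainder 3. Last occurrence in the window: #15 on Feb 5, 2030.
Occurrences #4 through #15: 12 in total.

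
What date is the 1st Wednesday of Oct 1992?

Oct 7, 1992

Oct 1992 begins on a Thursday, so the first Wednesday is Oct 7 (6 days later).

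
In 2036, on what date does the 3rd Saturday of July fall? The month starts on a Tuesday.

July 2036 begins on a Tuesday, so the first Saturday is July 5 (4 days later).
The 3rd Saturday is 2 weeks later: 5 + 14 = 19.

2036-07-19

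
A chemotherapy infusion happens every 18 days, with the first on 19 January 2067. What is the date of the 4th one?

The 4th occurrence is 3 intervals after the first: 3 × 18 = 54 days after 19 January 2067.
January has 31 days — 12 days to the end of January leaves 42.
February has 28 days (14 left).
14 days into March → 14 March 2067.

14 March 2067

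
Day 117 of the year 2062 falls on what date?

January has 31 days (117 − 31 = 86 remain).
February has 28 days (86 − 28 = 58 remain).
March has 31 days (58 − 31 = 27 remain).
27 into April → April 27.

2062-04-27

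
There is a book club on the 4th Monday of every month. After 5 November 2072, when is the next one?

November 2072 starts on a Tuesday; its first Monday is the 7th, so the 4th Monday is the 28th — 28 November 2072.
28 November 2072 is after 5 November 2072, so that is the next one.

28 November 2072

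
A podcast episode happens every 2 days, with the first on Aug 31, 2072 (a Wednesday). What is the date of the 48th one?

The 48th occurrence is 47 intervals after the first: 47 × 2 = 94 days after Aug 31, 2072.
Aug has 31 days — 0 days to the end of Aug leaves 94.
Sep has 30 days (64 left).
Oct has 31 days (33 left).
Nov has 30 days (3 left).
3 days into Dec → Dec 3, 2072.

Dec 3, 2072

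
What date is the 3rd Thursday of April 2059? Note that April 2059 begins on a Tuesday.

April 2059 begins on a Tuesday, so the first Thursday is April 3 (2 days later).
The 3rd Thursday is 2 weeks later: 3 + 14 = 17.

April 17, 2059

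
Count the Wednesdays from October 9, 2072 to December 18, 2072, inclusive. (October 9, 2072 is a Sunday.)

10

October 9, 2072 is a Sunday; the first Wednesday on or after it is October 12, 2072 (3 days later).
From October 12, 2072 to December 18, 2072: 19 + 30 + 18 = 67 days (rest of October, November, December).
67 ÷ 7 = 9 full weeks with remainder 4, so 9 more Wednesdays after the first → 10.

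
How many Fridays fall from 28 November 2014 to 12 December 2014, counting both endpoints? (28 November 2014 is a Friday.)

3

28 November 2014 is a Friday; the first Friday on or after it is 28 November 2014.
From 28 November 2014 to 12 December 2014: 2 + 12 = 14 days (rest of November, December).
14 ÷ 7 = 2 full weeks with remainder 0, so 2 more Fridays after the first → 3.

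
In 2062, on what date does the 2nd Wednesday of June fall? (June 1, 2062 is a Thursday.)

June 2062 begins on a Thursday, so the first Wednesday is June 7 (6 days later).
The 2nd Wednesday is 1 weeks later: 7 + 7 = 14.

June 14, 2062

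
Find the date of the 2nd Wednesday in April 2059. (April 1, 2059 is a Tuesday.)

9 April 2059

April 2059 begins on a Tuesday, so the first Wednesday is April 2 (1 day later).
The 2nd Wednesday is 1 weeks later: 2 + 7 = 9.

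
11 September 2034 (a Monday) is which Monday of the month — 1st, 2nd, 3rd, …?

2nd

Day 11 falls in week ⌈11/7⌉ of the month.
Days 1–7 hold the 1st Monday, 8–14 the 2nd, 15–21 the 3rd, 22–28 the 4th, 29–31 the 5th.
11 is in the range for the 2nd.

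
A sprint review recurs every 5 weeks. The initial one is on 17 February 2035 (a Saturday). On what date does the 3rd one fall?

The 3rd occurrence is 2 intervals after the first: 2 × 35 = 70 days after 17 February 2035.
February has 28 days — 11 days to the end of February leaves 59.
March has 31 days (28 left).
28 days into April → 28 April 2035.

28 April 2035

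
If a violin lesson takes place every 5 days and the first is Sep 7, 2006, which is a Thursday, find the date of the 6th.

Oct 2, 2006

The 6th occurrence is 5 intervals after the first: 5 × 5 = 25 days after Sep 7, 2006.
Sep has 30 days — 23 days to the end of Sep leaves 2.
2 days into Oct → Oct 2, 2006.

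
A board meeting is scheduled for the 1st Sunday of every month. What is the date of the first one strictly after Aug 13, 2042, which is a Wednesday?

Aug 2042 starts on a Friday, so its 1st Sunday is Aug 3, 2042 (2 days in).
That is not after Aug 13, 2042, so look at Sep 2042.
Sep 2042 starts on a Monday, so its 1st Sunday is Sep 7, 2042 (6 days in).

Sep 7, 2042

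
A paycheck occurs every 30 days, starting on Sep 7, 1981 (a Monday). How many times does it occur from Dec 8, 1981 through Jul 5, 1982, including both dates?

7

Occurrences land 30·i days after Sep 7, 1981 for i = 0, 1, 2, …
Dec 8, 1981 is 92 days after the start; 92 ÷ 30 = 3 remainder 2; since the remainder is 2, round up to i = 4. First occurrence in the window: #5 on Jan 5, 1982 (4×30 = 120 days in).
Jul 5, 1982 is 301 days after the start; 301 ÷ 30 = 10 remainder 1. Last occurrence in the window: #11 on Jul 4, 1982.
Occurrences #5 through #11: 7 in total.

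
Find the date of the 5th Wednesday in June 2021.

June 2021 begins on a Tuesday, so the first Wednesday is June 2 (1 day later).
The 5th Wednesday is 4 weeks later: 2 + 28 = 30.

June 30, 2021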